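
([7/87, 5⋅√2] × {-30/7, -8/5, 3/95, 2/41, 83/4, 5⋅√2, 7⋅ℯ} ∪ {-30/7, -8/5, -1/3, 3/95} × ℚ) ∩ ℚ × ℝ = ({-30/7, -8/5, -1/3, 3/95} × ℚ) ∪ ((ℚ ∩ [7/87, 5⋅√2]) × {-30/7, -8/5, 3/95, 2/41, 83/4, 5⋅√2, 7⋅ℯ})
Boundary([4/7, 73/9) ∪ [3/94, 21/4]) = {3/94, 73/9}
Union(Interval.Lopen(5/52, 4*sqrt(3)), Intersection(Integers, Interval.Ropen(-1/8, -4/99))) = Interval.Lopen(5/52, 4*sqrt(3))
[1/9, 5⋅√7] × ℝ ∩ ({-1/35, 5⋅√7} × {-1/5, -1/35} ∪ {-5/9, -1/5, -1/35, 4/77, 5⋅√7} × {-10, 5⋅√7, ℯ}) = {5⋅√7} × {-10, -1/5, -1/35, 5⋅√7, ℯ}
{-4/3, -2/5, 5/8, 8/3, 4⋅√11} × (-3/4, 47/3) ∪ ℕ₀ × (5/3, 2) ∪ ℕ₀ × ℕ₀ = (ℕ₀ × (ℕ₀ ∪ (5/3, 2])) ∪ ({-4/3, -2/5, 5/8, 8/3, 4⋅√11} × (-3/4, 47/3))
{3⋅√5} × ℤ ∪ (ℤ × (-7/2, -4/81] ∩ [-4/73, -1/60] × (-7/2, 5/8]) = {3⋅√5} × ℤ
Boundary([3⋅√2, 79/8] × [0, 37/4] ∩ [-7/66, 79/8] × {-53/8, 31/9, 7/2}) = [3⋅√2, 79/8] × {31/9, 7/2}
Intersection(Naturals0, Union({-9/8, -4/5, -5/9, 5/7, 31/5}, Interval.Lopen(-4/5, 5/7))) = Range(0, 1, 1)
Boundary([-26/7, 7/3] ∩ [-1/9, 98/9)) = {-1/9, 7/3}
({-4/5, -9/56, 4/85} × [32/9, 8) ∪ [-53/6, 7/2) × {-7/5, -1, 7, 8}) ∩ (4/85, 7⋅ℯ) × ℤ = (4/85, 7/2) × {-1, 7, 8}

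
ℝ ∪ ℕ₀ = ℝ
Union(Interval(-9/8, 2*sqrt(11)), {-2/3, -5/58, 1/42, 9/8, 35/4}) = Union({35/4}, Interval(-9/8, 2*sqrt(11)))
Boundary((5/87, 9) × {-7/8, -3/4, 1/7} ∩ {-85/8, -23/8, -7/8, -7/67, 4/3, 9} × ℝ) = {4/3} × {-7/8, -3/4, 1/7}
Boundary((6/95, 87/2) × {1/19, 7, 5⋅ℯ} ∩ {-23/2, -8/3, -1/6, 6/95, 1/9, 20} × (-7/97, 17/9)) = {1/9, 20} × {1/19}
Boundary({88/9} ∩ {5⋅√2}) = ∅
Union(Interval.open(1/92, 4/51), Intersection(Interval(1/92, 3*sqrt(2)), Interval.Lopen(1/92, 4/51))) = Interval.Lopen(1/92, 4/51)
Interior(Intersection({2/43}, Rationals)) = EmptySet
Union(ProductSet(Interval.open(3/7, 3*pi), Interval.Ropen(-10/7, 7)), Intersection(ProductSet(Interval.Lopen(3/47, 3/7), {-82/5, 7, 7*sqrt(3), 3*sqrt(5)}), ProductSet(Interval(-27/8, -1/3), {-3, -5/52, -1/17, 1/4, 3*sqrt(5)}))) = ProductSet(Interval.open(3/7, 3*pi), Interval.Ropen(-10/7, 7))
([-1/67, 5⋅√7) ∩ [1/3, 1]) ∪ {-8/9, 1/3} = {-8/9} ∪ [1/3, 1]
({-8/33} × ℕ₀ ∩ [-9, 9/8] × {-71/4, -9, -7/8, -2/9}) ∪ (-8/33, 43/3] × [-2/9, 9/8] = (-8/33, 43/3] × [-2/9, 9/8]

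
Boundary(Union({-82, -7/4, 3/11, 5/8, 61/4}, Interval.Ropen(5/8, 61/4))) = {-82, -7/4, 3/11, 5/8, 61/4}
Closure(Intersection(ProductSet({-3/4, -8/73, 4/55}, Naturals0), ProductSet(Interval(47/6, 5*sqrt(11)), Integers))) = EmptySet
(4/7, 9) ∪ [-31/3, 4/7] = [-31/3, 9)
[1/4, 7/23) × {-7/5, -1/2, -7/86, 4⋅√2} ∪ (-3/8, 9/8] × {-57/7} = ((-3/8, 9/8] × {-57/7}) ∪ ([1/4, 7/23) × {-7/5, -1/2, -7/86, 4⋅√2})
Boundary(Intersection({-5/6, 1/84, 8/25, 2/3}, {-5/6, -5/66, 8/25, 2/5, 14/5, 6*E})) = {-5/6, 8/25}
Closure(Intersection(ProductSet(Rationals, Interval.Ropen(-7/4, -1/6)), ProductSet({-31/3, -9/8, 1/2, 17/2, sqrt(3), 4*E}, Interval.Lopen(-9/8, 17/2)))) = ProductSet({-31/3, -9/8, 1/2, 17/2}, Interval(-9/8, -1/6))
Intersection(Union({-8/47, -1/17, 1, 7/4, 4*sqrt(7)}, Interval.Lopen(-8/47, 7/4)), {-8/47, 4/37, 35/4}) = {-8/47, 4/37}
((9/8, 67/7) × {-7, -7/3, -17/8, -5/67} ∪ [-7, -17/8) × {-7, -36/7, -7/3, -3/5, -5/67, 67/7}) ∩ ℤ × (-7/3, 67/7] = ({2, 3, …, 9} × {-17/8, -5/67}) ∪ ({-7, -6, …, -3} × {-3/5, -5/67, 67/7})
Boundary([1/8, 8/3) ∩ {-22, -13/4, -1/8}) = ∅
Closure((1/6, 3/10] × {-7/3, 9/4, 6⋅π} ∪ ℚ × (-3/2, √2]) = (ℝ × [-3/2, √2]) ∪ ([1/6, 3/10] × {-7/3, 9/4, 6⋅π})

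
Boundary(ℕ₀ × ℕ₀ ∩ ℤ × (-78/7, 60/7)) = ℕ₀ × {0, 1, …, 8}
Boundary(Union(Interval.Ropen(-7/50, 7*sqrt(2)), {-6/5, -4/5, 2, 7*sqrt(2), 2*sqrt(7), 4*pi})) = {-6/5, -4/5, -7/50, 7*sqrt(2), 4*pi}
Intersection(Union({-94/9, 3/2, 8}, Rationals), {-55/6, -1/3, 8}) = {-55/6, -1/3, 8}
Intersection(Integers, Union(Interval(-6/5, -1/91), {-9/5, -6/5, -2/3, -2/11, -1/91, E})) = Range(-1, 0, 1)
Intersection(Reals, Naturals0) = Naturals0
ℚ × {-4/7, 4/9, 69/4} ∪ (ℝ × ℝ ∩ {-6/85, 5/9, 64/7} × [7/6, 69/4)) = (ℚ × {-4/7, 4/9, 69/4}) ∪ ({-6/85, 5/9, 64/7} × [7/6, 69/4))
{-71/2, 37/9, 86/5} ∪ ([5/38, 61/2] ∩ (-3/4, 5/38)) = {-71/2, 37/9, 86/5}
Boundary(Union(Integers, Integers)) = Integers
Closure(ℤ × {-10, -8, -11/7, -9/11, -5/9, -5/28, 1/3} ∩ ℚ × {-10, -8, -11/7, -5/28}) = ℤ × {-10, -8, -11/7, -5/28}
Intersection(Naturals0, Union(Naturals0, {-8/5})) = Naturals0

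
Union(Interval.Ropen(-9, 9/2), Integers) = Union(Integers, Interval.Ropen(-9, 9/2))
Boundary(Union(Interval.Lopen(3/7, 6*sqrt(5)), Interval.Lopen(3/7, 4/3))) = {3/7, 6*sqrt(5)}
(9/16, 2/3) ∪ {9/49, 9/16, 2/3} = {9/49} ∪ [9/16, 2/3]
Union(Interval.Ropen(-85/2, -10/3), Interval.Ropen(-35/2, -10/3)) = Interval.Ropen(-85/2, -10/3)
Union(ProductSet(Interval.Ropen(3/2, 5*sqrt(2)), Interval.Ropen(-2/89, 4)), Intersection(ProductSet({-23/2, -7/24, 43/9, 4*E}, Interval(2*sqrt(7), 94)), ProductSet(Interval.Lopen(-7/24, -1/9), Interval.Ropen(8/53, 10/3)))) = ProductSet(Interval.Ropen(3/2, 5*sqrt(2)), Interval.Ropen(-2/89, 4))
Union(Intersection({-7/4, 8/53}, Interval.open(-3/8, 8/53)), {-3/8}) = {-3/8}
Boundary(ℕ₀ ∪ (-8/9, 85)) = {-8/9} ∪ (ℕ₀ \ (-8/9, 85))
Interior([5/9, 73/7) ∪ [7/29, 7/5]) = (7/29, 73/7)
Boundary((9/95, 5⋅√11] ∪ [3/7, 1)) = {9/95, 5⋅√11}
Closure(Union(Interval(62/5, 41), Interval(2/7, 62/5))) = Interval(2/7, 41)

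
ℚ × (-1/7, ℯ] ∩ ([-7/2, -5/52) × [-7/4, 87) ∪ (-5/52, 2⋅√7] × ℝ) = ((ℚ ∩ [-7/2, -5/52)) ∪ (ℚ ∩ (-5/52, 2⋅√7])) × (-1/7, ℯ]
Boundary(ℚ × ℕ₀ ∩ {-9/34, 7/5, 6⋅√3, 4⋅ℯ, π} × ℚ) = {-9/34, 7/5} × ℕ₀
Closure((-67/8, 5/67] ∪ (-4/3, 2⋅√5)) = [-67/8, 2⋅√5]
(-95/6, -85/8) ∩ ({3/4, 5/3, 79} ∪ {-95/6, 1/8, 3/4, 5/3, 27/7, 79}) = ∅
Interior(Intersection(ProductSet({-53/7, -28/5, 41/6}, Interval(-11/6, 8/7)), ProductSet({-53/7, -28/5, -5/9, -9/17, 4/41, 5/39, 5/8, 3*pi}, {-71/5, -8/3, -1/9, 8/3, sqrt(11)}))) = EmptySet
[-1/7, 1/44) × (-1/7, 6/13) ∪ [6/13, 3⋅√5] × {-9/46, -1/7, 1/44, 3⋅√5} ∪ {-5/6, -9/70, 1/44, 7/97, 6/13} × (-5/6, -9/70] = ([-1/7, 1/44) × (-1/7, 6/13)) ∪ ({-5/6, -9/70, 1/44, 7/97, 6/13} × (-5/6, -9/70]) ∪ ([6/13, 3⋅√5] × {-9/46, -1/7, 1/44, 3⋅√5})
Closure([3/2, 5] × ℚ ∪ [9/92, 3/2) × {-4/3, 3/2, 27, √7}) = ([3/2, 5] × ℝ) ∪ ([9/92, 3/2] × {-4/3, 3/2, 27, √7})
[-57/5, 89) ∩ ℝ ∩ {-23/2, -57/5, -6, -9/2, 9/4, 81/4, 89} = {-57/5, -6, -9/2, 9/4, 81/4}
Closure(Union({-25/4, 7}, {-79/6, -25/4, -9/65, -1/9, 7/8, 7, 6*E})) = {-79/6, -25/4, -9/65, -1/9, 7/8, 7, 6*E}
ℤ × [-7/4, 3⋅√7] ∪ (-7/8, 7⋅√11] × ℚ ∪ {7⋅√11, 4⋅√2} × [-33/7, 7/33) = (ℤ × [-7/4, 3⋅√7]) ∪ ((-7/8, 7⋅√11] × ℚ) ∪ ({7⋅√11, 4⋅√2} × [-33/7, 7/33))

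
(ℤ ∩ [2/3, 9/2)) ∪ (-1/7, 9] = (-1/7, 9] ∪ {1, 2, 3, 4}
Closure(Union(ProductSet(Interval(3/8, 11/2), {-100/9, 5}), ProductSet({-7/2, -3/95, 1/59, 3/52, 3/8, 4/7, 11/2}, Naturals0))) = Union(ProductSet({-7/2, -3/95, 1/59, 3/52, 3/8, 4/7, 11/2}, Naturals0), ProductSet(Interval(3/8, 11/2), {-100/9, 5}))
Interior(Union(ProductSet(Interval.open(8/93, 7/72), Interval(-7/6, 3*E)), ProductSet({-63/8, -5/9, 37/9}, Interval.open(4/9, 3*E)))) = ProductSet(Interval.open(8/93, 7/72), Interval.open(-7/6, 3*E))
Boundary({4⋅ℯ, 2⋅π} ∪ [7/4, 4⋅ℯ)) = {7/4, 4⋅ℯ}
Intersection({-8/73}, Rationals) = {-8/73}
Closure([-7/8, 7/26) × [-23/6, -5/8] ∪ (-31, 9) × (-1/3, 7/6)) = ({-31, 9} × [-1/3, 7/6]) ∪ ([-31, 9] × {-1/3, 7/6}) ∪ ((-31, 9) × (-1/3, 7/6)) ∪ ([-7/8, 7/26] × [-23/6, -5/8])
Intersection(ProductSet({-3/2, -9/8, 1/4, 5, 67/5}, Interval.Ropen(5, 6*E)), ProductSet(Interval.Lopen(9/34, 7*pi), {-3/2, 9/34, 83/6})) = ProductSet({5, 67/5}, {83/6})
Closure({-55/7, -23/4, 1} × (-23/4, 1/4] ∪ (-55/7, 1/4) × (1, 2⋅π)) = ({-55/7, -23/4, 1} × [-23/4, 1/4]) ∪ ({-55/7, 1/4} × [1, 2⋅π]) ∪ ([-55/7, 1/4] × {1, 2⋅π}) ∪ ((-55/7, 1/4) × (1, 2⋅π))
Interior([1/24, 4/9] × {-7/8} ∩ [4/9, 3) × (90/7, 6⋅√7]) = ∅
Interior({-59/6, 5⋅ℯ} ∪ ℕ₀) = ∅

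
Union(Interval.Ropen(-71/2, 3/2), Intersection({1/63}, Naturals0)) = Interval.Ropen(-71/2, 3/2)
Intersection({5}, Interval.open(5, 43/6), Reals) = EmptySet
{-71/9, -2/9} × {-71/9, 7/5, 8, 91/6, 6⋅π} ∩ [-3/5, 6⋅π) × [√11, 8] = {-2/9} × {8}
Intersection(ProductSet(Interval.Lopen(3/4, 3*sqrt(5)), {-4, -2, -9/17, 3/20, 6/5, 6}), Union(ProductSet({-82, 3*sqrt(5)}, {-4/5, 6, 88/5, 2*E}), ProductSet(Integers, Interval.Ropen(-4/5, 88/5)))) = Union(ProductSet({3*sqrt(5)}, {6}), ProductSet(Range(1, 7, 1), {-9/17, 3/20, 6/5, 6}))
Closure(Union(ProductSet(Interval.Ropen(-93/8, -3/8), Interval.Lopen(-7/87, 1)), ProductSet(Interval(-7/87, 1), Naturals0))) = Union(ProductSet({-93/8, -3/8}, Interval(-7/87, 1)), ProductSet(Interval(-93/8, -3/8), {-7/87, 1}), ProductSet(Interval.Ropen(-93/8, -3/8), Interval.Lopen(-7/87, 1)), ProductSet(Interval(-7/87, 1), Naturals0))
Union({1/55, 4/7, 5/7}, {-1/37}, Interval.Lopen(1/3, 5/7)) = Union({-1/37, 1/55}, Interval.Lopen(1/3, 5/7))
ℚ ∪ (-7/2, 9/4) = ℚ ∪ [-7/2, 9/4]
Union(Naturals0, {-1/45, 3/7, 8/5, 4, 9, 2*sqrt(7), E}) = Union({-1/45, 3/7, 8/5, 2*sqrt(7), E}, Naturals0)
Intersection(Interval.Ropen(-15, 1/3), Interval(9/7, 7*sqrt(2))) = EmptySet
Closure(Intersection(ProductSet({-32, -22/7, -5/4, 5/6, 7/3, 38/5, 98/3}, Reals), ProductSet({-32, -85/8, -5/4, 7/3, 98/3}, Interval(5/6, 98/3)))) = ProductSet({-32, -5/4, 7/3, 98/3}, Interval(5/6, 98/3))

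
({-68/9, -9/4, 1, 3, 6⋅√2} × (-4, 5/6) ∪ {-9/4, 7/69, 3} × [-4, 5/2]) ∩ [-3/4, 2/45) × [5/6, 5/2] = ∅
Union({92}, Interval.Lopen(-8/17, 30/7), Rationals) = Union(Interval(-8/17, 30/7), Rationals)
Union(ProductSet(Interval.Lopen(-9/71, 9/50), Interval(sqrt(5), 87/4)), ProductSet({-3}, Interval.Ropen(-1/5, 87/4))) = Union(ProductSet({-3}, Interval.Ropen(-1/5, 87/4)), ProductSet(Interval.Lopen(-9/71, 9/50), Interval(sqrt(5), 87/4)))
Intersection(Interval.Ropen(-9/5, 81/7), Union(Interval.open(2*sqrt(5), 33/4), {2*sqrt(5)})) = Interval.Ropen(2*sqrt(5), 33/4)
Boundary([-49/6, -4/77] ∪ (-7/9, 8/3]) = {-49/6, 8/3}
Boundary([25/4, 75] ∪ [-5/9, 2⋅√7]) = {-5/9, 25/4, 75, 2⋅√7}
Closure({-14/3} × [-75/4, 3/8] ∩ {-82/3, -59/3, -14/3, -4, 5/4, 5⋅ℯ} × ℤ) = {-14/3} × {-18, -17, …, 0}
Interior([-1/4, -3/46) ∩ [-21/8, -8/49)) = (-1/4, -8/49)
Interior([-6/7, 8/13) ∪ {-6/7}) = (-6/7, 8/13)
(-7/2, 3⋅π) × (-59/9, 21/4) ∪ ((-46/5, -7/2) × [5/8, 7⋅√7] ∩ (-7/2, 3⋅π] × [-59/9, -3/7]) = (-7/2, 3⋅π) × (-59/9, 21/4)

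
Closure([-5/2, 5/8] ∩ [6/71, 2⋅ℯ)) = [6/71, 5/8]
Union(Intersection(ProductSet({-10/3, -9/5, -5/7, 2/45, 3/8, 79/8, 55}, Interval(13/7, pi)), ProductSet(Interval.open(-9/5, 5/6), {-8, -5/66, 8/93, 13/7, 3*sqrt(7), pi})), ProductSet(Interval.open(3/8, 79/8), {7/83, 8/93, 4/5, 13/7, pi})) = Union(ProductSet({-5/7, 2/45, 3/8}, {13/7, pi}), ProductSet(Interval.open(3/8, 79/8), {7/83, 8/93, 4/5, 13/7, pi}))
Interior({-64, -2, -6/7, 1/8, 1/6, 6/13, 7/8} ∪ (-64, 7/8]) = (-64, 7/8)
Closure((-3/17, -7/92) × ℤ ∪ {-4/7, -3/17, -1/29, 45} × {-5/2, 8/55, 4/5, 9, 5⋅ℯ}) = ([-3/17, -7/92] × ℤ) ∪ ({-4/7, -3/17, -1/29, 45} × {-5/2, 8/55, 4/5, 9, 5⋅ℯ})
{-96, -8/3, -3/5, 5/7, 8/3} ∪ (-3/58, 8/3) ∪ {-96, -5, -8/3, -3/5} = {-96, -5, -8/3, -3/5} ∪ (-3/58, 8/3]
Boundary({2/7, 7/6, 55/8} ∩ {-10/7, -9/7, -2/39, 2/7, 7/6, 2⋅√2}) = {2/7, 7/6}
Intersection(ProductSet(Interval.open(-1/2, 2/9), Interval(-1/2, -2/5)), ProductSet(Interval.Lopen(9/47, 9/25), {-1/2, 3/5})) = ProductSet(Interval.open(9/47, 2/9), {-1/2})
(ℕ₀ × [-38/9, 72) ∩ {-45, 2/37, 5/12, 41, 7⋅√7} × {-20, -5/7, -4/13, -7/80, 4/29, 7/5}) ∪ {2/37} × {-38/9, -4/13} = ({2/37} × {-38/9, -4/13}) ∪ ({41} × {-5/7, -4/13, -7/80, 4/29, 7/5})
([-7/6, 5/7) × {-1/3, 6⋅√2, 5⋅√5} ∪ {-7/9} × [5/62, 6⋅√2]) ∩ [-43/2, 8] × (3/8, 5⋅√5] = ({-7/9} × (3/8, 6⋅√2]) ∪ ([-7/6, 5/7) × {6⋅√2, 5⋅√5})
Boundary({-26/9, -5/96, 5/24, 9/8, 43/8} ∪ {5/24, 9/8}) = {-26/9, -5/96, 5/24, 9/8, 43/8}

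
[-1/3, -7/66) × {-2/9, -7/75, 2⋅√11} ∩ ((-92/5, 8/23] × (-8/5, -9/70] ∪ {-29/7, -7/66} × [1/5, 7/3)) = [-1/3, -7/66) × {-2/9}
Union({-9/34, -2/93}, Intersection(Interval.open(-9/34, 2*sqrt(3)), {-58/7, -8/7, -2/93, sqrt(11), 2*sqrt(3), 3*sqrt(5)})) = {-9/34, -2/93, sqrt(11)}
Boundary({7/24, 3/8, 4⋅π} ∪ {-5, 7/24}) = {-5, 7/24, 3/8, 4⋅π}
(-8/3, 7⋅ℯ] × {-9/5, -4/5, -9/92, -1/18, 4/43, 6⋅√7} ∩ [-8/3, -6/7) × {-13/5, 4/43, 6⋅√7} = (-8/3, -6/7) × {4/43, 6⋅√7}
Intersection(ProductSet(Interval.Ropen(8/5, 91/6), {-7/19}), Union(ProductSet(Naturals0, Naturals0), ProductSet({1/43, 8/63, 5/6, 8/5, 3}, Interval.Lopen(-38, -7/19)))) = ProductSet({8/5, 3}, {-7/19})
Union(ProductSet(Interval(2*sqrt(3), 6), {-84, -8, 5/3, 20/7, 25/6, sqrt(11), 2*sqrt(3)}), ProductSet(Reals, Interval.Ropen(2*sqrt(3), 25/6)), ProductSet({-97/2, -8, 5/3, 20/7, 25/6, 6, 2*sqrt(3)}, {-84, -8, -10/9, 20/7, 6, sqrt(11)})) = Union(ProductSet({-97/2, -8, 5/3, 20/7, 25/6, 6, 2*sqrt(3)}, {-84, -8, -10/9, 20/7, 6, sqrt(11)}), ProductSet(Interval(2*sqrt(3), 6), {-84, -8, 5/3, 20/7, 25/6, sqrt(11), 2*sqrt(3)}), ProductSet(Reals, Interval.Ropen(2*sqrt(3), 25/6)))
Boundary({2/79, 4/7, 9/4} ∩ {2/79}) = {2/79}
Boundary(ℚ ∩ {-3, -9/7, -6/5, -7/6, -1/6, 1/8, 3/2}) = {-3, -9/7, -6/5, -7/6, -1/6, 1/8, 3/2}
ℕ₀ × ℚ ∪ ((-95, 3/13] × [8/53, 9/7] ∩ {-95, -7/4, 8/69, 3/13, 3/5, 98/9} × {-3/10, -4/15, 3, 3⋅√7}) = ℕ₀ × ℚ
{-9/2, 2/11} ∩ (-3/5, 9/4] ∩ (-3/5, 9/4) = {2/11}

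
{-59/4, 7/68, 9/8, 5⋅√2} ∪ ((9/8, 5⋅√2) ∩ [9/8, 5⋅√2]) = {-59/4, 7/68} ∪ [9/8, 5⋅√2]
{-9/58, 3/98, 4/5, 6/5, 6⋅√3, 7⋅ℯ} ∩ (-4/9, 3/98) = {-9/58}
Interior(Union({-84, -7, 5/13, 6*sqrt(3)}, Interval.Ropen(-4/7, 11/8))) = Interval.open(-4/7, 11/8)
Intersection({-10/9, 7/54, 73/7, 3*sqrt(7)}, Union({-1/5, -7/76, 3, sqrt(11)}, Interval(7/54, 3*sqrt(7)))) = {7/54, 3*sqrt(7)}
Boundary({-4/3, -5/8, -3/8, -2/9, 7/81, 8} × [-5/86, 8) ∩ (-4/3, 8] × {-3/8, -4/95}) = {-5/8, -3/8, -2/9, 7/81, 8} × {-4/95}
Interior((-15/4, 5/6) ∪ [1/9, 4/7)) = (-15/4, 5/6)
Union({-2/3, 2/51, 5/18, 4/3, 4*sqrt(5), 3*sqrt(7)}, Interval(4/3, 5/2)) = Union({-2/3, 2/51, 5/18, 4*sqrt(5), 3*sqrt(7)}, Interval(4/3, 5/2))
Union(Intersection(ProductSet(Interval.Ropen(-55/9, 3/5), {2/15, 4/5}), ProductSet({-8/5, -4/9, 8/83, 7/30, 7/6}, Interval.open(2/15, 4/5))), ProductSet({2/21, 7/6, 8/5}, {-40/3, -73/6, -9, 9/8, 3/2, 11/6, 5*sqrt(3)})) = ProductSet({2/21, 7/6, 8/5}, {-40/3, -73/6, -9, 9/8, 3/2, 11/6, 5*sqrt(3)})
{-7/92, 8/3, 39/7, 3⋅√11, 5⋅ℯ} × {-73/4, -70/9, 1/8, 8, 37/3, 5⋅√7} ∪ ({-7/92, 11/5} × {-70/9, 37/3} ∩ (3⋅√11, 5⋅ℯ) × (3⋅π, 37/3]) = {-7/92, 8/3, 39/7, 3⋅√11, 5⋅ℯ} × {-73/4, -70/9, 1/8, 8, 37/3, 5⋅√7}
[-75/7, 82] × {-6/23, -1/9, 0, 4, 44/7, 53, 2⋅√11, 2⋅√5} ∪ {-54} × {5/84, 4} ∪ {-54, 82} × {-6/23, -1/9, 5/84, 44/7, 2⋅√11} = ({-54} × {5/84, 4}) ∪ ({-54, 82} × {-6/23, -1/9, 5/84, 44/7, 2⋅√11}) ∪ ([-75/7, 82] × {-6/23, -1/9, 0, 4, 44/7, 53, 2⋅√11, 2⋅√5})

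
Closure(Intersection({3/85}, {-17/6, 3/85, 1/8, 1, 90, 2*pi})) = {3/85}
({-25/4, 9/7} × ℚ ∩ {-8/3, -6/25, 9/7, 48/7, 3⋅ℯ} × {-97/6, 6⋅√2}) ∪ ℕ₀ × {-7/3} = (ℕ₀ × {-7/3}) ∪ ({9/7} × {-97/6})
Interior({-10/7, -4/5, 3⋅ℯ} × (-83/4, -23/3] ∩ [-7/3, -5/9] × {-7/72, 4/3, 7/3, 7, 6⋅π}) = ∅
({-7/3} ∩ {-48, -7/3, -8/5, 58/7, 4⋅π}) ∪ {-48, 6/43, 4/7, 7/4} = {-48, -7/3, 6/43, 4/7, 7/4}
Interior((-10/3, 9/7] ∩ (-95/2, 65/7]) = (-10/3, 9/7)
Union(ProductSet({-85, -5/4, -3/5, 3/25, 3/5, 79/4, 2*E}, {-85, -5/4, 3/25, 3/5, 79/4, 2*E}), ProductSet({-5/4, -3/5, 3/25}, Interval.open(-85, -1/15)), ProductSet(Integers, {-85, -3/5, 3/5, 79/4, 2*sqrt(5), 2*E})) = Union(ProductSet({-5/4, -3/5, 3/25}, Interval.open(-85, -1/15)), ProductSet({-85, -5/4, -3/5, 3/25, 3/5, 79/4, 2*E}, {-85, -5/4, 3/25, 3/5, 79/4, 2*E}), ProductSet(Integers, {-85, -3/5, 3/5, 79/4, 2*sqrt(5), 2*E}))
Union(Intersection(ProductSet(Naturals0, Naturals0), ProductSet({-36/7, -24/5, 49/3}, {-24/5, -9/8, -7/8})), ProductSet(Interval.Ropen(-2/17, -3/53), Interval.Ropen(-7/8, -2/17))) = ProductSet(Interval.Ropen(-2/17, -3/53), Interval.Ropen(-7/8, -2/17))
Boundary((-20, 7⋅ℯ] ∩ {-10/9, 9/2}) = {-10/9, 9/2}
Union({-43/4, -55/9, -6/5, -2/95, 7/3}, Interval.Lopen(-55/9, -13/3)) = Union({-43/4, -6/5, -2/95, 7/3}, Interval(-55/9, -13/3))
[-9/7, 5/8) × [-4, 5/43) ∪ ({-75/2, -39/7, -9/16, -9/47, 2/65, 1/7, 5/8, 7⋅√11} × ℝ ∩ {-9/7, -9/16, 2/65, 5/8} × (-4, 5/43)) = ({-9/16, 2/65, 5/8} × (-4, 5/43)) ∪ ([-9/7, 5/8) × [-4, 5/43))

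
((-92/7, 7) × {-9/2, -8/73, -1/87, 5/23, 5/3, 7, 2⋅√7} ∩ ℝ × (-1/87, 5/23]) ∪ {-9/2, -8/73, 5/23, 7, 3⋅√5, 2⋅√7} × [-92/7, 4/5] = ((-92/7, 7) × {5/23}) ∪ ({-9/2, -8/73, 5/23, 7, 3⋅√5, 2⋅√7} × [-92/7, 4/5])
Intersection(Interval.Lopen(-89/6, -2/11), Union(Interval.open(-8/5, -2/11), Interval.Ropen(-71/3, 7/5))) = Interval.Lopen(-89/6, -2/11)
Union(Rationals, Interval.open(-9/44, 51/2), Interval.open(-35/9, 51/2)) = Union(Interval(-35/9, 51/2), Rationals)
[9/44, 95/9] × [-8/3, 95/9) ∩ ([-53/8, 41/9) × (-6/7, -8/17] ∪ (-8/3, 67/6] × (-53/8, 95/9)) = [9/44, 95/9] × [-8/3, 95/9)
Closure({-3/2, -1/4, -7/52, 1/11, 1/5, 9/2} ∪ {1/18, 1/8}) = {-3/2, -1/4, -7/52, 1/18, 1/11, 1/8, 1/5, 9/2}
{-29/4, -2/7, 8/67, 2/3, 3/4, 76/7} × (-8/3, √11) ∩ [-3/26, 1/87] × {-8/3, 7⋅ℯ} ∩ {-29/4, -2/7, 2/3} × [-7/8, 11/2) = ∅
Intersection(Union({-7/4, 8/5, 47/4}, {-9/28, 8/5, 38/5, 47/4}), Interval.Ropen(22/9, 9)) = {38/5}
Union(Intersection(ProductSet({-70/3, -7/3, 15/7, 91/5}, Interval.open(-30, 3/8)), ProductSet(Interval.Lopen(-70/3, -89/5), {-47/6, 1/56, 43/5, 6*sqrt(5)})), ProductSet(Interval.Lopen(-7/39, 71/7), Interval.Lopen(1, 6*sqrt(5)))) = ProductSet(Interval.Lopen(-7/39, 71/7), Interval.Lopen(1, 6*sqrt(5)))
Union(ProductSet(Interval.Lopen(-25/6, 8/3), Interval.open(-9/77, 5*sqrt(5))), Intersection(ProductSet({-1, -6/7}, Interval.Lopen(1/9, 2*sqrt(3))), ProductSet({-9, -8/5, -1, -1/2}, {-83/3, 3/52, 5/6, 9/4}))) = ProductSet(Interval.Lopen(-25/6, 8/3), Interval.open(-9/77, 5*sqrt(5)))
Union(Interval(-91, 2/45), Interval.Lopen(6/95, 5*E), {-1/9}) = Union(Interval(-91, 2/45), Interval.Lopen(6/95, 5*E))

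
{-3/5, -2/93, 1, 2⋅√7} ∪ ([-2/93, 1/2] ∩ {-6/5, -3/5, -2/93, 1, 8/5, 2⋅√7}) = {-3/5, -2/93, 1, 2⋅√7}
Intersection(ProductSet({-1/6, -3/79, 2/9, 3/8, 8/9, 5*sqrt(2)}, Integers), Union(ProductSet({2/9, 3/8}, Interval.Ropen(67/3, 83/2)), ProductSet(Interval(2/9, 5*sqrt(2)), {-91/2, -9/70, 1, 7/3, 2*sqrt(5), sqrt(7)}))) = Union(ProductSet({2/9, 3/8}, Range(23, 42, 1)), ProductSet({2/9, 3/8, 8/9, 5*sqrt(2)}, {1}))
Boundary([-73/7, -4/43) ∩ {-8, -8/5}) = {-8, -8/5}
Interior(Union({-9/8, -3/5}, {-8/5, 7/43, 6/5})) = EmptySet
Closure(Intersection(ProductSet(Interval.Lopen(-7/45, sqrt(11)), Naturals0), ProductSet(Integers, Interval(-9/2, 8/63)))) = ProductSet(Range(0, 4, 1), Range(0, 1, 1))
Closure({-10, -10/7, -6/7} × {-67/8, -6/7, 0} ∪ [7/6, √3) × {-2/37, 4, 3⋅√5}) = ({-10, -10/7, -6/7} × {-67/8, -6/7, 0}) ∪ ([7/6, √3] × {-2/37, 4, 3⋅√5})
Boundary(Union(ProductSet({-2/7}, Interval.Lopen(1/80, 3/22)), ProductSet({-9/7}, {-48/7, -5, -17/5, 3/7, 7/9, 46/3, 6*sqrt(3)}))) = Union(ProductSet({-9/7}, {-48/7, -5, -17/5, 3/7, 7/9, 46/3, 6*sqrt(3)}), ProductSet({-2/7}, Interval(1/80, 3/22)))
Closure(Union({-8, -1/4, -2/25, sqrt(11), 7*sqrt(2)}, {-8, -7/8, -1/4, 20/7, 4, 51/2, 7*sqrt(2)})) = {-8, -7/8, -1/4, -2/25, 20/7, 4, 51/2, sqrt(11), 7*sqrt(2)}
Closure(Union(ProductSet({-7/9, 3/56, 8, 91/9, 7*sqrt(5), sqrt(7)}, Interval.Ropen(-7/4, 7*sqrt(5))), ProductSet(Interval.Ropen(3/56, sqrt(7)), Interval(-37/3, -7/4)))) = Union(ProductSet({-7/9, 3/56, 8, 91/9, 7*sqrt(5), sqrt(7)}, Interval(-7/4, 7*sqrt(5))), ProductSet(Interval(3/56, sqrt(7)), Interval(-37/3, -7/4)))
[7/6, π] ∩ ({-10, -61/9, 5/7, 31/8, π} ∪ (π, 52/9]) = {π}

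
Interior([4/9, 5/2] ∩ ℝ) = (4/9, 5/2)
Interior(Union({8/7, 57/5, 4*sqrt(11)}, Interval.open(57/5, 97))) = Interval.open(57/5, 97)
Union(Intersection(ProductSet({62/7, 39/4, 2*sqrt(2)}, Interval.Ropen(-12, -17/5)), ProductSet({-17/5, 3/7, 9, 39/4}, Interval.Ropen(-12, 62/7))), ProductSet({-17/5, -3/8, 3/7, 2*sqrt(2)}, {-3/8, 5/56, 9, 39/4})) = Union(ProductSet({39/4}, Interval.Ropen(-12, -17/5)), ProductSet({-17/5, -3/8, 3/7, 2*sqrt(2)}, {-3/8, 5/56, 9, 39/4}))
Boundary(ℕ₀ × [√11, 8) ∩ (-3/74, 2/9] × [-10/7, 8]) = {0} × [√11, 8]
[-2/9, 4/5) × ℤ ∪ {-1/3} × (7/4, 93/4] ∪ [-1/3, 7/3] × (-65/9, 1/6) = ([-2/9, 4/5) × ℤ) ∪ ({-1/3} × (7/4, 93/4]) ∪ ([-1/3, 7/3] × (-65/9, 1/6))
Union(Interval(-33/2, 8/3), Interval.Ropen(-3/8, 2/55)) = Interval(-33/2, 8/3)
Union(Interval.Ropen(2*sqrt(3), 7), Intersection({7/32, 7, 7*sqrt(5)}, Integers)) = Interval(2*sqrt(3), 7)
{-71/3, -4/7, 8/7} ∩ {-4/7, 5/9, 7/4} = {-4/7}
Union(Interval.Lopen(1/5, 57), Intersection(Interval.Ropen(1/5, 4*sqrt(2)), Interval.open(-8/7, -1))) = Interval.Lopen(1/5, 57)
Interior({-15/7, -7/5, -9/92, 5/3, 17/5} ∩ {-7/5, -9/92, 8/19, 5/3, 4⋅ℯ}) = ∅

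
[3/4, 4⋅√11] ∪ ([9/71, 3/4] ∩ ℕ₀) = [3/4, 4⋅√11]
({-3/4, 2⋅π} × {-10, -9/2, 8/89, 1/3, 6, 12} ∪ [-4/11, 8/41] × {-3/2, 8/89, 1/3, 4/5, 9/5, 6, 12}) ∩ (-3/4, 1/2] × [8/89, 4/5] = [-4/11, 8/41] × {8/89, 1/3, 4/5}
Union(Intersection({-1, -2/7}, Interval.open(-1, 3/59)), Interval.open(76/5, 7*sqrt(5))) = Union({-2/7}, Interval.open(76/5, 7*sqrt(5)))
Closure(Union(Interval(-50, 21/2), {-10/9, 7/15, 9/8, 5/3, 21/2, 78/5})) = Union({78/5}, Interval(-50, 21/2))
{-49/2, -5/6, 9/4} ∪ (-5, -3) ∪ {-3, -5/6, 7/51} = {-49/2, -5/6, 7/51, 9/4} ∪ (-5, -3]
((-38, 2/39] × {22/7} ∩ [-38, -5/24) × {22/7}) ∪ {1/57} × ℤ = ({1/57} × ℤ) ∪ ((-38, -5/24) × {22/7})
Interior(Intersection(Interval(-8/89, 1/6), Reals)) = Interval.open(-8/89, 1/6)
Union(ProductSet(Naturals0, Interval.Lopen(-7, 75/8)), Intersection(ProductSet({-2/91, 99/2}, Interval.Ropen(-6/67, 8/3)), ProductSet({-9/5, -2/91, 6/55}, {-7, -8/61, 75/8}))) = ProductSet(Naturals0, Interval.Lopen(-7, 75/8))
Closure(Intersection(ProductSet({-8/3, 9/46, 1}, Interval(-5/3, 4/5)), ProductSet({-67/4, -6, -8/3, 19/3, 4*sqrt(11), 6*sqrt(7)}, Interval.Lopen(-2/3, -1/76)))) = ProductSet({-8/3}, Interval(-2/3, -1/76))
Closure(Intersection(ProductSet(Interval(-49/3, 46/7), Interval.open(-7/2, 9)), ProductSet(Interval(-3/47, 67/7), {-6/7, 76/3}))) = ProductSet(Interval(-3/47, 46/7), {-6/7})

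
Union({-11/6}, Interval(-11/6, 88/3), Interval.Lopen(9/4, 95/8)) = Interval(-11/6, 88/3)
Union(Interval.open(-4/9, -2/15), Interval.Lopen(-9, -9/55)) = Interval.open(-9, -2/15)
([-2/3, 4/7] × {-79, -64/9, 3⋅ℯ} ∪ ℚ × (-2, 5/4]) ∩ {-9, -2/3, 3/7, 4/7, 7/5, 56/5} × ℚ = ({-2/3, 3/7, 4/7} × {-79, -64/9}) ∪ ({-9, -2/3, 3/7, 4/7, 7/5, 56/5} × (ℚ ∩ (-2, 5/4]))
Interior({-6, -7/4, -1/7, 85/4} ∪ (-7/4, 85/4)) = (-7/4, 85/4)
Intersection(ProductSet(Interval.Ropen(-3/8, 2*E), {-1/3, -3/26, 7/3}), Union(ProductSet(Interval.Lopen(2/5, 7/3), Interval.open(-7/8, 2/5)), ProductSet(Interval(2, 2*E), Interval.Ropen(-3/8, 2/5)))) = ProductSet(Interval.open(2/5, 2*E), {-1/3, -3/26})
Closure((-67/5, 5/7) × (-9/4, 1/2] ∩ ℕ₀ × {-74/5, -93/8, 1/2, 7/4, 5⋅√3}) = {0} × {1/2}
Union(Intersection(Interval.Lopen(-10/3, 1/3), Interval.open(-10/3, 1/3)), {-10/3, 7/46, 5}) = Union({5}, Interval.Ropen(-10/3, 1/3))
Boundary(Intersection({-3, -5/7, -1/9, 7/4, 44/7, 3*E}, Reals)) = {-3, -5/7, -1/9, 7/4, 44/7, 3*E}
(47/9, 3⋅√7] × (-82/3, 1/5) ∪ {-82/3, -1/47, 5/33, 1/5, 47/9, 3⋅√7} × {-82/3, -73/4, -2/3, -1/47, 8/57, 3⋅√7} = ((47/9, 3⋅√7] × (-82/3, 1/5)) ∪ ({-82/3, -1/47, 5/33, 1/5, 47/9, 3⋅√7} × {-82/3, -73/4, -2/3, -1/47, 8/57, 3⋅√7})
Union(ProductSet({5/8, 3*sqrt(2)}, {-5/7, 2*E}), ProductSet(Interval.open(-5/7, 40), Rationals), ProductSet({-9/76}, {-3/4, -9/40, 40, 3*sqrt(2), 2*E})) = Union(ProductSet({-9/76}, {-3/4, -9/40, 40, 3*sqrt(2), 2*E}), ProductSet({5/8, 3*sqrt(2)}, {-5/7, 2*E}), ProductSet(Interval.open(-5/7, 40), Rationals))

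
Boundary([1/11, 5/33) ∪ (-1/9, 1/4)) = {-1/9, 1/4}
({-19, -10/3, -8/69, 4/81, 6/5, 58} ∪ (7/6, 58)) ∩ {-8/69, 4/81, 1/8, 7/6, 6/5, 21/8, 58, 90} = {-8/69, 4/81, 6/5, 21/8, 58}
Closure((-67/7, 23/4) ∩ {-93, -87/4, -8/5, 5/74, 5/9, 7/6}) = {-8/5, 5/74, 5/9, 7/6}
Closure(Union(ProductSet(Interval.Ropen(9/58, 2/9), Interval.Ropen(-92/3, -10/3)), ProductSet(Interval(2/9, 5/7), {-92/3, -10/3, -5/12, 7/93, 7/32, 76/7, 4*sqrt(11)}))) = Union(ProductSet({9/58, 2/9}, Interval(-92/3, -10/3)), ProductSet(Interval(9/58, 2/9), {-92/3, -10/3}), ProductSet(Interval.Ropen(9/58, 2/9), Interval.Ropen(-92/3, -10/3)), ProductSet(Interval(2/9, 5/7), {-92/3, -10/3, -5/12, 7/93, 7/32, 76/7, 4*sqrt(11)}))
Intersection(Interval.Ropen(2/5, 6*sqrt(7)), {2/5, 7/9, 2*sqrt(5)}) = {2/5, 7/9, 2*sqrt(5)}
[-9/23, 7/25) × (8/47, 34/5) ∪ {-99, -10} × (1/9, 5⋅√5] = ([-9/23, 7/25) × (8/47, 34/5)) ∪ ({-99, -10} × (1/9, 5⋅√5])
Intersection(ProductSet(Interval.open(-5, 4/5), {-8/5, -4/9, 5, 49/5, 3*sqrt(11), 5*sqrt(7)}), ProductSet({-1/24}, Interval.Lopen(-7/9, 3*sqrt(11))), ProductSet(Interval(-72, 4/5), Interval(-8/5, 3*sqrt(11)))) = ProductSet({-1/24}, {-4/9, 5, 49/5, 3*sqrt(11)})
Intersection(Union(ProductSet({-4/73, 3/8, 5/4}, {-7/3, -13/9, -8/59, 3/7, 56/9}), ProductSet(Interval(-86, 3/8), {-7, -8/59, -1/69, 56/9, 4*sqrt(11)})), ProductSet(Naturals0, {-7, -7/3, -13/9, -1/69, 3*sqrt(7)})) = ProductSet(Range(0, 1, 1), {-7, -1/69})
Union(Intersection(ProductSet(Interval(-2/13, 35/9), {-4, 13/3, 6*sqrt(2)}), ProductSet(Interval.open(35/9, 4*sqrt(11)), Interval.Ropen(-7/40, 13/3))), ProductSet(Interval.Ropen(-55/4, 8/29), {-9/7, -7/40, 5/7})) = ProductSet(Interval.Ropen(-55/4, 8/29), {-9/7, -7/40, 5/7})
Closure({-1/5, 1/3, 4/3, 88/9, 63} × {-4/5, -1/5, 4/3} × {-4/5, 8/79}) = {-1/5, 1/3, 4/3, 88/9, 63} × {-4/5, -1/5, 4/3} × {-4/5, 8/79}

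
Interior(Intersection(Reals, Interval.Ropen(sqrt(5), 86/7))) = Interval.open(sqrt(5), 86/7)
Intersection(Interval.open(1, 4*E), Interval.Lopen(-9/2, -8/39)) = EmptySet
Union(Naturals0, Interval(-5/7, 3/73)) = Union(Interval(-5/7, 3/73), Naturals0)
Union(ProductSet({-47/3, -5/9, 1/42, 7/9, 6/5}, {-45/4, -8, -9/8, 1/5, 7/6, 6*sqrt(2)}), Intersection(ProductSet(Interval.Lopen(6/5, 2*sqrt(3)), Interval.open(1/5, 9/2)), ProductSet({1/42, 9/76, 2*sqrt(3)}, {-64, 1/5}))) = ProductSet({-47/3, -5/9, 1/42, 7/9, 6/5}, {-45/4, -8, -9/8, 1/5, 7/6, 6*sqrt(2)})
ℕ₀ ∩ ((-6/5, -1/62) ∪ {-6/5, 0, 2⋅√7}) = {0}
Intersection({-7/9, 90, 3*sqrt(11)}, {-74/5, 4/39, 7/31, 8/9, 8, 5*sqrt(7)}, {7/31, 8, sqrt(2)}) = EmptySet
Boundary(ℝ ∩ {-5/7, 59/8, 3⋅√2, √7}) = {-5/7, 59/8, 3⋅√2, √7}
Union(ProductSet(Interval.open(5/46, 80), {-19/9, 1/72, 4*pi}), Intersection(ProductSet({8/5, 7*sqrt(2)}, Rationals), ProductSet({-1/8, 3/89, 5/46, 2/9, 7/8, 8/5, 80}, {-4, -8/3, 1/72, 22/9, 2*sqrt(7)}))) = Union(ProductSet({8/5}, {-4, -8/3, 1/72, 22/9}), ProductSet(Interval.open(5/46, 80), {-19/9, 1/72, 4*pi}))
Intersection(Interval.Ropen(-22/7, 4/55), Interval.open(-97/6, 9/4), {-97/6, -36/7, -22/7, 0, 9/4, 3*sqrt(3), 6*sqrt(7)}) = {-22/7, 0}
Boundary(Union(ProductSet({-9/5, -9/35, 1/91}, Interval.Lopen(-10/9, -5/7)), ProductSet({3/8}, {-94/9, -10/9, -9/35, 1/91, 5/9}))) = Union(ProductSet({3/8}, {-94/9, -10/9, -9/35, 1/91, 5/9}), ProductSet({-9/5, -9/35, 1/91}, Interval(-10/9, -5/7)))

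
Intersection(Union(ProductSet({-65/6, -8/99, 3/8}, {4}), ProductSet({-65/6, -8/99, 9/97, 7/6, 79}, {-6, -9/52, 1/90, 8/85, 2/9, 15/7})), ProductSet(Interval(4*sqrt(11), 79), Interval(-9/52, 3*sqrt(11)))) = ProductSet({79}, {-9/52, 1/90, 8/85, 2/9, 15/7})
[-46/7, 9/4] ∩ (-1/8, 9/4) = (-1/8, 9/4)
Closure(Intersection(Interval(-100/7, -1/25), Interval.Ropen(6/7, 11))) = EmptySet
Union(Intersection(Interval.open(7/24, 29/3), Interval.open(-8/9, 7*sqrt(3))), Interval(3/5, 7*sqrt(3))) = Interval.Lopen(7/24, 7*sqrt(3))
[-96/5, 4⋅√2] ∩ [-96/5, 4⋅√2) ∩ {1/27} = {1/27}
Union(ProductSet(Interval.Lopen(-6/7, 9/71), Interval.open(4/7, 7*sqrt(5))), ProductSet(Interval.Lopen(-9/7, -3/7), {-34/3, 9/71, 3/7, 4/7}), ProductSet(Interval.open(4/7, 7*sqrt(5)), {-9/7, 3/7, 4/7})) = Union(ProductSet(Interval.Lopen(-9/7, -3/7), {-34/3, 9/71, 3/7, 4/7}), ProductSet(Interval.Lopen(-6/7, 9/71), Interval.open(4/7, 7*sqrt(5))), ProductSet(Interval.open(4/7, 7*sqrt(5)), {-9/7, 3/7, 4/7}))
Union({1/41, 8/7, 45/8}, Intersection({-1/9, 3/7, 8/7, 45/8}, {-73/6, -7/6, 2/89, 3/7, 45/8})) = {1/41, 3/7, 8/7, 45/8}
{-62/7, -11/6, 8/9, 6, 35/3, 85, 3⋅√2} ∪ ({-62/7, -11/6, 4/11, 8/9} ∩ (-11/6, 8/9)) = {-62/7, -11/6, 4/11, 8/9, 6, 35/3, 85, 3⋅√2}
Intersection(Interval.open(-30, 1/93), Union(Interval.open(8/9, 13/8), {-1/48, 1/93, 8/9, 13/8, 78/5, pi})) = {-1/48}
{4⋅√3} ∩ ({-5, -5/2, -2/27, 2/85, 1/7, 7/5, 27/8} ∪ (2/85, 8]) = {4⋅√3}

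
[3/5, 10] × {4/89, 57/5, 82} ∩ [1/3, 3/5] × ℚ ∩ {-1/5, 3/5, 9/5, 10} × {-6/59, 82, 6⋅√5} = {3/5} × {82}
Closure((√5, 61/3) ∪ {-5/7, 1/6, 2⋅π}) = {-5/7, 1/6} ∪ [√5, 61/3]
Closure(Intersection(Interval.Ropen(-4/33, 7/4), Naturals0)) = Range(0, 2, 1)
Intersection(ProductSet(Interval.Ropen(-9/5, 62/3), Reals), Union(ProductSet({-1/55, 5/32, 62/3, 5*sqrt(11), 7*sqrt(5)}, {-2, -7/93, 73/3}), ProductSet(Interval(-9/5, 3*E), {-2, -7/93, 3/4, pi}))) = Union(ProductSet({-1/55, 5/32, 5*sqrt(11), 7*sqrt(5)}, {-2, -7/93, 73/3}), ProductSet(Interval(-9/5, 3*E), {-2, -7/93, 3/4, pi}))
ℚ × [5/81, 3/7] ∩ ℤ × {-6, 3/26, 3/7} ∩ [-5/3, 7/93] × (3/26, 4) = {-1, 0} × {3/7}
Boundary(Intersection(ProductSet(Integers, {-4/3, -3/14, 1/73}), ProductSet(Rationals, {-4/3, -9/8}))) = ProductSet(Integers, {-4/3})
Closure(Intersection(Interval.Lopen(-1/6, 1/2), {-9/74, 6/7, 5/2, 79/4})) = {-9/74}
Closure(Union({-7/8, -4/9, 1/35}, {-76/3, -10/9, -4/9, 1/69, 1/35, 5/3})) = {-76/3, -10/9, -7/8, -4/9, 1/69, 1/35, 5/3}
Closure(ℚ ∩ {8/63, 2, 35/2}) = {8/63, 2, 35/2}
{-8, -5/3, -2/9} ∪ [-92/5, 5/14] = [-92/5, 5/14]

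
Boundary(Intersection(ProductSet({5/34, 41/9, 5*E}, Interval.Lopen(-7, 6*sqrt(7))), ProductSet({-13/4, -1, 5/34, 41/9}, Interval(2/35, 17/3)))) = ProductSet({5/34, 41/9}, Interval(2/35, 17/3))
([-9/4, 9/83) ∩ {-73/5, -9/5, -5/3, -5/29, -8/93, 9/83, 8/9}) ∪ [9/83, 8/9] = {-9/5, -5/3, -5/29, -8/93} ∪ [9/83, 8/9]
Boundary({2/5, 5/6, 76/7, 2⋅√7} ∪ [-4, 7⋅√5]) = {-4, 7⋅√5}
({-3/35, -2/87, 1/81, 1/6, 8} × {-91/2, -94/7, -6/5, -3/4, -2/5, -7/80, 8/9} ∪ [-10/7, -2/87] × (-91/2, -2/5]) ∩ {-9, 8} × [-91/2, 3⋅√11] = {8} × {-91/2, -94/7, -6/5, -3/4, -2/5, -7/80, 8/9}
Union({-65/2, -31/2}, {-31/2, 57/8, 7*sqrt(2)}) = {-65/2, -31/2, 57/8, 7*sqrt(2)}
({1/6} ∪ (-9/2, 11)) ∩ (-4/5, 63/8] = (-4/5, 63/8]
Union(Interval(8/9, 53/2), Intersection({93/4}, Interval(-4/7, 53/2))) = Interval(8/9, 53/2)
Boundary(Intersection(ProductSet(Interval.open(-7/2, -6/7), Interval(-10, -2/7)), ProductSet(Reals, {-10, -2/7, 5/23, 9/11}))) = ProductSet(Interval(-7/2, -6/7), {-10, -2/7})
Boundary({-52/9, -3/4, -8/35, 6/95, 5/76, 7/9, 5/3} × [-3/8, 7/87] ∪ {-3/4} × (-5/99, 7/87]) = {-52/9, -3/4, -8/35, 6/95, 5/76, 7/9, 5/3} × [-3/8, 7/87]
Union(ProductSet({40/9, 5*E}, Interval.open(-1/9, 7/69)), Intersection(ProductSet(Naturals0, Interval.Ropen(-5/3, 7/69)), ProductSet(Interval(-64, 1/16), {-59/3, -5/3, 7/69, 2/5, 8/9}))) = Union(ProductSet({40/9, 5*E}, Interval.open(-1/9, 7/69)), ProductSet(Range(0, 1, 1), {-5/3}))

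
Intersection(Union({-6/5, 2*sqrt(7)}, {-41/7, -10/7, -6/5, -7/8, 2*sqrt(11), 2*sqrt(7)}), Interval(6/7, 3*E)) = {2*sqrt(11), 2*sqrt(7)}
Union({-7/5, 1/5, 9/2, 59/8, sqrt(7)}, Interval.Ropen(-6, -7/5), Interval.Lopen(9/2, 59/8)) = Union({1/5, sqrt(7)}, Interval(-6, -7/5), Interval(9/2, 59/8))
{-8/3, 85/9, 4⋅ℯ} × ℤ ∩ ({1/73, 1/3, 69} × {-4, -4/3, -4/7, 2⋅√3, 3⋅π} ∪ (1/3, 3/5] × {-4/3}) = ∅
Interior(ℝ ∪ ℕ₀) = ℝ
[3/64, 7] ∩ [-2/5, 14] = [3/64, 7]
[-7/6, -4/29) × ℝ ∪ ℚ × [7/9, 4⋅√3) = ([-7/6, -4/29) × ℝ) ∪ (ℚ × [7/9, 4⋅√3))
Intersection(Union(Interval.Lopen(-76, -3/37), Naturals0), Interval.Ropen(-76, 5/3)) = Union(Interval.Lopen(-76, -3/37), Range(0, 2, 1))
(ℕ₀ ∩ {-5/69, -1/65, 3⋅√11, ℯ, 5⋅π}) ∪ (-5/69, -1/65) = (-5/69, -1/65)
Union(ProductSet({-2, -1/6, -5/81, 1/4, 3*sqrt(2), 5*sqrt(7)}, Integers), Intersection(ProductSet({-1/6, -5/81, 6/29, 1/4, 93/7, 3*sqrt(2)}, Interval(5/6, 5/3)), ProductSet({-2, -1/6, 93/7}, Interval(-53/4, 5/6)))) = Union(ProductSet({-1/6, 93/7}, {5/6}), ProductSet({-2, -1/6, -5/81, 1/4, 3*sqrt(2), 5*sqrt(7)}, Integers))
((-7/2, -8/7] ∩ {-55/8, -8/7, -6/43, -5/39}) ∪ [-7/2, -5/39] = [-7/2, -5/39]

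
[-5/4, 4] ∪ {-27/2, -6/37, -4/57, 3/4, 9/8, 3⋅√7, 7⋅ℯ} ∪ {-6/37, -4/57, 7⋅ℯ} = {-27/2, 3⋅√7, 7⋅ℯ} ∪ [-5/4, 4]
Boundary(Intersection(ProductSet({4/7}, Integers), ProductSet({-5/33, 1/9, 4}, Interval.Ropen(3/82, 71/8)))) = EmptySet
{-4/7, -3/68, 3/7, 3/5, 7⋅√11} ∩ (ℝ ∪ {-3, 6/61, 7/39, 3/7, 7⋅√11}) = {-4/7, -3/68, 3/7, 3/5, 7⋅√11}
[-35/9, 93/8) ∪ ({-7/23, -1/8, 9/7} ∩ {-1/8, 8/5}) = [-35/9, 93/8)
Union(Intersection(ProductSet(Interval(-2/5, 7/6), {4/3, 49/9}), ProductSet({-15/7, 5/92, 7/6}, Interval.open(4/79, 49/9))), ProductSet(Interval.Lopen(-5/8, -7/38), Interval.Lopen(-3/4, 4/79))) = Union(ProductSet({5/92, 7/6}, {4/3}), ProductSet(Interval.Lopen(-5/8, -7/38), Interval.Lopen(-3/4, 4/79)))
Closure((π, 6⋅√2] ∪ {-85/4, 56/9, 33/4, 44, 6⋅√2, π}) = {-85/4, 44} ∪ [π, 6⋅√2]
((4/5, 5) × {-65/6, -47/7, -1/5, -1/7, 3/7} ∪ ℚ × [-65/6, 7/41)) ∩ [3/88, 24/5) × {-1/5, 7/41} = ([4/5, 24/5) ∪ (ℚ ∩ [3/88, 24/5))) × {-1/5}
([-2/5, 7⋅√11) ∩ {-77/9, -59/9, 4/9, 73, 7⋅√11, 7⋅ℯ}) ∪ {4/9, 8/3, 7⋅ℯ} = {4/9, 8/3, 7⋅ℯ}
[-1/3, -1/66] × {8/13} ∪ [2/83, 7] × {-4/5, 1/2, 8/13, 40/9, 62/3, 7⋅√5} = ([-1/3, -1/66] × {8/13}) ∪ ([2/83, 7] × {-4/5, 1/2, 8/13, 40/9, 62/3, 7⋅√5})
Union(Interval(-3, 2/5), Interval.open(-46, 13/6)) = Interval.open(-46, 13/6)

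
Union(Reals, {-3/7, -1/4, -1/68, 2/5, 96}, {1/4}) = Reals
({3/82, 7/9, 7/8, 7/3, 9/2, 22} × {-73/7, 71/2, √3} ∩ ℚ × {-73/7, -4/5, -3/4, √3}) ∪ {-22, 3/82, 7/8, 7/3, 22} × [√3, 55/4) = ({3/82, 7/9, 7/8, 7/3, 9/2, 22} × {-73/7, √3}) ∪ ({-22, 3/82, 7/8, 7/3, 22} × [√3, 55/4))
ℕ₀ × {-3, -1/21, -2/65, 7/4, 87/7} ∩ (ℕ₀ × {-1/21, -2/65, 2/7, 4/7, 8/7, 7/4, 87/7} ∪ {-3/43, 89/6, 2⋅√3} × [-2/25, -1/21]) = ℕ₀ × {-1/21, -2/65, 7/4, 87/7}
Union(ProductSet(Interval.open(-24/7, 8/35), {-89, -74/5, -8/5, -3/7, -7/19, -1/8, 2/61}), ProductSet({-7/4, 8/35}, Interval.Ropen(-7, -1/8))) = Union(ProductSet({-7/4, 8/35}, Interval.Ropen(-7, -1/8)), ProductSet(Interval.open(-24/7, 8/35), {-89, -74/5, -8/5, -3/7, -7/19, -1/8, 2/61}))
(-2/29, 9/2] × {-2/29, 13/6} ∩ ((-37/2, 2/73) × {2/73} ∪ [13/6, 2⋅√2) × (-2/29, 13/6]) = [13/6, 2⋅√2) × {13/6}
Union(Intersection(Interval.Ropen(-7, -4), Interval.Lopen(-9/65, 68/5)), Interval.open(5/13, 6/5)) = Interval.open(5/13, 6/5)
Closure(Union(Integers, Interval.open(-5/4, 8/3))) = Union(Integers, Interval(-5/4, 8/3))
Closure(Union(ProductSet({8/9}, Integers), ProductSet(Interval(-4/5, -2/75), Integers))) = ProductSet(Union({8/9}, Interval(-4/5, -2/75)), Integers)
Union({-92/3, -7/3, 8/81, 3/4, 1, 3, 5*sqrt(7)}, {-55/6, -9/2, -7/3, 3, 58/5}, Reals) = Reals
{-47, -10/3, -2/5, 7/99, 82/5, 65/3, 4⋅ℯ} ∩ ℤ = {-47}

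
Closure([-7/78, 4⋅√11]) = [-7/78, 4⋅√11]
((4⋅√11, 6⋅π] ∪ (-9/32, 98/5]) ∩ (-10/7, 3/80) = (-9/32, 3/80)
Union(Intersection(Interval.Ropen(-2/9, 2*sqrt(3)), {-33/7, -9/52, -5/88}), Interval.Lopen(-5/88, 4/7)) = Union({-9/52}, Interval(-5/88, 4/7))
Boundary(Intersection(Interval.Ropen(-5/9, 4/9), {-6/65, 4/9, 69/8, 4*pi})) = {-6/65}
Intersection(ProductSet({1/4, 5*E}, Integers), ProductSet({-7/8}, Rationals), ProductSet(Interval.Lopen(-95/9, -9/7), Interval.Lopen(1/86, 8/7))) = EmptySet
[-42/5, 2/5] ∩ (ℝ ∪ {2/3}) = [-42/5, 2/5]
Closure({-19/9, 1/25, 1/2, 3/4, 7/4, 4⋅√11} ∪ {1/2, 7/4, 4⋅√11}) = {-19/9, 1/25, 1/2, 3/4, 7/4, 4⋅√11}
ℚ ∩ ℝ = ℚ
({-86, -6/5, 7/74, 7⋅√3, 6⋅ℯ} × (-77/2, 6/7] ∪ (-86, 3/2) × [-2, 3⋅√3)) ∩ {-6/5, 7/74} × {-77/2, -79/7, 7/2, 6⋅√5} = {-6/5, 7/74} × {-79/7, 7/2}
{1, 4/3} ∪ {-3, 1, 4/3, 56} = {-3, 1, 4/3, 56}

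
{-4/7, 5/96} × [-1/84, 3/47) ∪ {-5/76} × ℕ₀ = ({-5/76} × ℕ₀) ∪ ({-4/7, 5/96} × [-1/84, 3/47))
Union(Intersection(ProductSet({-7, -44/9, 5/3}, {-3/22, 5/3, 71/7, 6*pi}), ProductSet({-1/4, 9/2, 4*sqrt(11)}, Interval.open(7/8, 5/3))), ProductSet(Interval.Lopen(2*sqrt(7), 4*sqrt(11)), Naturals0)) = ProductSet(Interval.Lopen(2*sqrt(7), 4*sqrt(11)), Naturals0)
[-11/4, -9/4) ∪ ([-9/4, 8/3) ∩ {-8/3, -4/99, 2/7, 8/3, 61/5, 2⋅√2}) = [-11/4, -9/4) ∪ {-4/99, 2/7}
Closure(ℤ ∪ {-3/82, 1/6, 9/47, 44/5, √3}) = ℤ ∪ {-3/82, 1/6, 9/47, 44/5, √3}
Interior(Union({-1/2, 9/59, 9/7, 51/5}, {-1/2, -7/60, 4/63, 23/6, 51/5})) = EmptySet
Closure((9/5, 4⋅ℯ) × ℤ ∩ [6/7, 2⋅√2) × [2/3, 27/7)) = [9/5, 2⋅√2] × {1, 2, 3}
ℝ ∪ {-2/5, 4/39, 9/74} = ℝ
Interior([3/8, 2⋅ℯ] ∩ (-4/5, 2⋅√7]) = (3/8, 2⋅√7)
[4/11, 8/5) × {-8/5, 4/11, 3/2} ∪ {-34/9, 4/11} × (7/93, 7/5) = ({-34/9, 4/11} × (7/93, 7/5)) ∪ ([4/11, 8/5) × {-8/5, 4/11, 3/2})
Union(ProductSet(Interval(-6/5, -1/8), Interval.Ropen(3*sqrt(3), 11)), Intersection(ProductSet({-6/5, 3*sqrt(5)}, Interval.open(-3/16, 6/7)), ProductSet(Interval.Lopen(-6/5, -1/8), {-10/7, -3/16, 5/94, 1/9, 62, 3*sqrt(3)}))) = ProductSet(Interval(-6/5, -1/8), Interval.Ropen(3*sqrt(3), 11))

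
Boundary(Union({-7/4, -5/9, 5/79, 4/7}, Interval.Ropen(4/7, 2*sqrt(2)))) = {-7/4, -5/9, 5/79, 4/7, 2*sqrt(2)}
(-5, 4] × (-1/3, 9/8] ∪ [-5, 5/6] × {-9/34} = ([-5, 5/6] × {-9/34}) ∪ ((-5, 4] × (-1/3, 9/8])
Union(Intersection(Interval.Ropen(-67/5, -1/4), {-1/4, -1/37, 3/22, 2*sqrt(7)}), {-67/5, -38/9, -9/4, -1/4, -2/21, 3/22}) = {-67/5, -38/9, -9/4, -1/4, -2/21, 3/22}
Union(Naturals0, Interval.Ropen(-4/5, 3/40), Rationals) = Union(Interval(-4/5, 3/40), Rationals)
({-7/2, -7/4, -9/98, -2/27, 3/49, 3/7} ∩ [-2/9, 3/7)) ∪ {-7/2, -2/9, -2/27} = {-7/2, -2/9, -9/98, -2/27, 3/49}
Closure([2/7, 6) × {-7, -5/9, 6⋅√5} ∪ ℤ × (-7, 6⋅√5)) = (ℤ × [-7, 6⋅√5]) ∪ ([2/7, 6] × {-7, -5/9, 6⋅√5})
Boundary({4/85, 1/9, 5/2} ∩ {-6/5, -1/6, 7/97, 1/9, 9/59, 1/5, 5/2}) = {1/9, 5/2}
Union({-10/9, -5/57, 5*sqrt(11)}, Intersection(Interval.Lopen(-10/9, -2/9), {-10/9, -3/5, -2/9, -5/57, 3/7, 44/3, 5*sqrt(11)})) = {-10/9, -3/5, -2/9, -5/57, 5*sqrt(11)}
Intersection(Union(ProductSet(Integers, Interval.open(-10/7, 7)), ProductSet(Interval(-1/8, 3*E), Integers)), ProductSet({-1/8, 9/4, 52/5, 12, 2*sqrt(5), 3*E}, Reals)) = Union(ProductSet({12}, Interval.open(-10/7, 7)), ProductSet({-1/8, 9/4, 2*sqrt(5), 3*E}, Integers))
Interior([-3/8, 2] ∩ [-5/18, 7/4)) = (-5/18, 7/4)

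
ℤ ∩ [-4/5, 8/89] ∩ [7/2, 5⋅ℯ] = ∅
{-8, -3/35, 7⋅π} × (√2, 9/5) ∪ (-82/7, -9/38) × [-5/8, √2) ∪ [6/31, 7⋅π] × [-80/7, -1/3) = ((-82/7, -9/38) × [-5/8, √2)) ∪ ([6/31, 7⋅π] × [-80/7, -1/3)) ∪ ({-8, -3/35, 7⋅π} × (√2, 9/5))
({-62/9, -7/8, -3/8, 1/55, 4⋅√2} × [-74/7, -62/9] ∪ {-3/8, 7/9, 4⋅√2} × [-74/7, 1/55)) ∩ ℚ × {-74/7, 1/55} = {-62/9, -7/8, -3/8, 1/55, 7/9} × {-74/7}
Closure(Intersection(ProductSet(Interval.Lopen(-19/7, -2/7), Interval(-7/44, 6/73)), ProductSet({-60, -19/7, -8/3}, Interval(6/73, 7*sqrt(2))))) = ProductSet({-8/3}, {6/73})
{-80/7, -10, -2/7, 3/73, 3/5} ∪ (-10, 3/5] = {-80/7} ∪ [-10, 3/5]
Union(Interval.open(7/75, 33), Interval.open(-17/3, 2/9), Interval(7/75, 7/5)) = Interval.open(-17/3, 33)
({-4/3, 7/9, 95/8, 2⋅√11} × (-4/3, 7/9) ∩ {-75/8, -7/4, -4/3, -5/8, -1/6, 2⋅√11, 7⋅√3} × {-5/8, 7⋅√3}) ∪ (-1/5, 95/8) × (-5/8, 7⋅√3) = ({-4/3, 2⋅√11} × {-5/8}) ∪ ((-1/5, 95/8) × (-5/8, 7⋅√3))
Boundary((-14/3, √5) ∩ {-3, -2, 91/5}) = {-3, -2}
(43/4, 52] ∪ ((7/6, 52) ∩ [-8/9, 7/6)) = (43/4, 52]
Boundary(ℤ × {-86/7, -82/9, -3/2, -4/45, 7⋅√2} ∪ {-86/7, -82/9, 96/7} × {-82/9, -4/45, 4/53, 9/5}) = ({-86/7, -82/9, 96/7} × {-82/9, -4/45, 4/53, 9/5}) ∪ (ℤ × {-86/7, -82/9, -3/2, -4/45, 7⋅√2})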